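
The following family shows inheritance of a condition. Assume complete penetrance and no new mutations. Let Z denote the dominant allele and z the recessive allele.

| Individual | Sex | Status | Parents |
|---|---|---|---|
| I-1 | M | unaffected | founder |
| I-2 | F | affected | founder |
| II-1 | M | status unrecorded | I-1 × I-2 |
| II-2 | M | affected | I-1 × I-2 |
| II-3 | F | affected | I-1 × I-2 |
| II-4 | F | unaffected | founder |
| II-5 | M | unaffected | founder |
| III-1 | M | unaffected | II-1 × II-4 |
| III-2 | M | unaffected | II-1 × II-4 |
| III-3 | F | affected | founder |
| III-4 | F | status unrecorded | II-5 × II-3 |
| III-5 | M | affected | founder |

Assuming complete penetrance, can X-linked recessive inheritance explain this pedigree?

No

Under X-linked recessive, II-3 (affected, female) cannot arise from I-1 (unaffected) × I-2 (affected).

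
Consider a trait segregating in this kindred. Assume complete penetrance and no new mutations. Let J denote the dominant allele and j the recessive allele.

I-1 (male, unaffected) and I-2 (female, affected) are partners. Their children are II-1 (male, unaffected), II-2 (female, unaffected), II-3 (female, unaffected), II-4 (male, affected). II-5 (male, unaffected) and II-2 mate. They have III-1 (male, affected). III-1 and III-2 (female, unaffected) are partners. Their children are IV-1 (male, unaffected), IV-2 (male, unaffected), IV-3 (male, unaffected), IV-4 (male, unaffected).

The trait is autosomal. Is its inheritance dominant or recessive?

II-5 and II-2 are both unaffected yet have an affected child III-1. Under dominance, an affected child requires at least one affected parent, so the trait cannot be dominant.

recessive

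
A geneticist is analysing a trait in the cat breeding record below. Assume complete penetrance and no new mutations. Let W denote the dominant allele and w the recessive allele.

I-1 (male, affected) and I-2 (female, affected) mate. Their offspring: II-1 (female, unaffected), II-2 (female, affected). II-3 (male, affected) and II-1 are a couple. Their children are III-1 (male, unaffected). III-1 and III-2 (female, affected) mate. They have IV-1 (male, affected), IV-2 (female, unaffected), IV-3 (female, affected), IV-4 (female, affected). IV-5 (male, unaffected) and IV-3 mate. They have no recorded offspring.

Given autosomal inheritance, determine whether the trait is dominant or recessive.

I-1 and I-2 are both affected yet have an unaffected child II-1. Under a recessive model two affected parents are homozygous and every child would be affected, so the trait cannot be recessive.

dominant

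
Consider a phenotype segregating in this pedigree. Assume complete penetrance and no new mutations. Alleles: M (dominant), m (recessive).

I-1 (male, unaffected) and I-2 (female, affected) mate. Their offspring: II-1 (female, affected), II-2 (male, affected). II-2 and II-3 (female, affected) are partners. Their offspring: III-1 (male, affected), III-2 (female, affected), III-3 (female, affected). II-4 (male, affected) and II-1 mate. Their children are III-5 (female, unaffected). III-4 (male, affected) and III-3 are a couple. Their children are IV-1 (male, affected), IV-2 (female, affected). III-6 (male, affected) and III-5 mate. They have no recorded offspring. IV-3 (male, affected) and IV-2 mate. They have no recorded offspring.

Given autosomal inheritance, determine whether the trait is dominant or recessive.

dominant

II-4 and II-1 are both affected yet have an unaffected child III-5. Under a recessive model two affected parents are homozygous and every child would be affected, so the trait cannot be recessive.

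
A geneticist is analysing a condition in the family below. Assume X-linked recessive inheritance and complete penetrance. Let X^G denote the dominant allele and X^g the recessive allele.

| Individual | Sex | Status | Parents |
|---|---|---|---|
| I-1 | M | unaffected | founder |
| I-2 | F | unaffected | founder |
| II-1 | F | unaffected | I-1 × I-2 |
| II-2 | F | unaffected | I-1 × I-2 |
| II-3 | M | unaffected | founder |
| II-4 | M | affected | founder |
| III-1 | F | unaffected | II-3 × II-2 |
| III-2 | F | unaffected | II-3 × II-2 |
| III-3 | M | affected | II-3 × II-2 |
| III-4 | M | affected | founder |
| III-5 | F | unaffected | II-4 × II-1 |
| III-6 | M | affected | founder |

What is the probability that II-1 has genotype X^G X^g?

I-1 is unaffected, so I-1 is X^G Y.
I-2 is unaffected so carries G and passed g to II-2 (X^G X^g, whose G came from I-1), so I-2 is X^G X^g.
Their cross gives offspring ratios 1/2 X^G X^G : 1/2 X^G X^g. Conditioning on II-1 being unaffected, P(X^G X^g) = 1/2 / 1 = 1/2 before taking II-1's own offspring into account.
II-4 is affected, so II-4 is X^g Y.
Now use II-1's offspring. Probability of each recorded status — unaffected daughter III-5: 1/2 if II-1 is X^G X^g, 1 if X^G X^G.
Bayes: P(X^G X^g) = 1/2·1/2 / (1/2·1/2 + 1/2·1) = 1/3.

1/3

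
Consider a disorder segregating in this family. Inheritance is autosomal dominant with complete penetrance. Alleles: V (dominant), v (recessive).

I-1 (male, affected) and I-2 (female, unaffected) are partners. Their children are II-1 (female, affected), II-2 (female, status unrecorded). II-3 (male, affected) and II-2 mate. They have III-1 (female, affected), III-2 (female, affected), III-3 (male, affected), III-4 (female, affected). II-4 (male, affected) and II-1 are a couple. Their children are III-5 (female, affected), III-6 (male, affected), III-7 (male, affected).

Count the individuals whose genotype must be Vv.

1

Obligate heterozygotes: II-1 is affected so carries V and received v from I-2 (vv), so II-1 is Vv.
Every other individual is either homozygous by phenotype or has at least one consistent homozygous assignment, so the count is 1.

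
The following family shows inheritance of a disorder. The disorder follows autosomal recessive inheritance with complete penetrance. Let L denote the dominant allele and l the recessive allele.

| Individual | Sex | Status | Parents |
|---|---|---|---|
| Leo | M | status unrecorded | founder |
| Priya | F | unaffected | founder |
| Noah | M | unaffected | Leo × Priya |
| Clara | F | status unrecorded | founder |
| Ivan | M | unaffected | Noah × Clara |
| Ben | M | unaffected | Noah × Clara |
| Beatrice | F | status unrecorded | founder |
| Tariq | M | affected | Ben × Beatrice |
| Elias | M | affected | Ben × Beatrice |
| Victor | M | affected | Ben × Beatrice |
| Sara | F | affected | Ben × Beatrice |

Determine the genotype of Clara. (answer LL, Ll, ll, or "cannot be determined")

cannot be determined

Clara's phenotype is unrecorded, and no parent or child forces a single allele at both positions; consistent genotype assignments exist with Clara as LL or Ll or ll.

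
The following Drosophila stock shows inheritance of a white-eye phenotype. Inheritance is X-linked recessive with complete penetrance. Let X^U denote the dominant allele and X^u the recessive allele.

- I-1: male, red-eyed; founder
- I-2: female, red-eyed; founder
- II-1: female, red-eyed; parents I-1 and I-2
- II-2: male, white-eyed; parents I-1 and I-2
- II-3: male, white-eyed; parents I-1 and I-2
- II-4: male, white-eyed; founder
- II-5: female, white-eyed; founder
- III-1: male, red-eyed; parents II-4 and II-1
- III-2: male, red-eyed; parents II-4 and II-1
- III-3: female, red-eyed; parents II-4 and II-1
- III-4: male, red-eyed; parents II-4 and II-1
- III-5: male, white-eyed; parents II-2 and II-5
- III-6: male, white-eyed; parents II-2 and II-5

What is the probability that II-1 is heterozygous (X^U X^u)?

1/17

I-1 is red-eyed, so I-1 is X^U Y.
I-2 is red-eyed so carries U and passed u to II-2 (X^u Y), so I-2 is X^U X^u.
Their cross gives offspring ratios 1/2 X^U X^U : 1/2 X^U X^u. Conditioning on II-1 being red-eyed, P(X^U X^u) = 1/2 / 1 = 1/2 before taking II-1's own offspring into account.
II-4 is white-eyed, so II-4 is X^u Y.
Now use II-1's offspring. Probability of each recorded status — red-eyed son III-1: 1/2 if II-1 is X^U X^u, 1 if X^U X^U; red-eyed son III-2: 1/2 if II-1 is X^U X^u, 1 if X^U X^U; red-eyed daughter III-3: 1/2 if II-1 is X^U X^u, 1 if X^U X^U; red-eyed son III-4: 1/2 if II-1 is X^U X^u, 1 if X^U X^U.
Bayes: P(X^U X^u) = 1/2·1/16 / (1/2·1/16 + 1/2·1) = 1/17.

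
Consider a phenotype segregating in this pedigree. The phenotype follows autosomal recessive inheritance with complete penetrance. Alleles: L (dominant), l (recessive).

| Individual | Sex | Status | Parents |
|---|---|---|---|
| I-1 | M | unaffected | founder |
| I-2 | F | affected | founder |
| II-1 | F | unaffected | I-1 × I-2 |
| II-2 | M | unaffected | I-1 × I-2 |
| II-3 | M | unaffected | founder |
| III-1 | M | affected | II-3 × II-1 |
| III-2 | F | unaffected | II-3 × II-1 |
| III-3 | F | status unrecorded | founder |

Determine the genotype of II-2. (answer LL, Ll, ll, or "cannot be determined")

Ll

From phenotype alone, II-2 is LL or Ll.
II-2 is unaffected so carries L and received l from I-2 (ll), so II-2 is Ll.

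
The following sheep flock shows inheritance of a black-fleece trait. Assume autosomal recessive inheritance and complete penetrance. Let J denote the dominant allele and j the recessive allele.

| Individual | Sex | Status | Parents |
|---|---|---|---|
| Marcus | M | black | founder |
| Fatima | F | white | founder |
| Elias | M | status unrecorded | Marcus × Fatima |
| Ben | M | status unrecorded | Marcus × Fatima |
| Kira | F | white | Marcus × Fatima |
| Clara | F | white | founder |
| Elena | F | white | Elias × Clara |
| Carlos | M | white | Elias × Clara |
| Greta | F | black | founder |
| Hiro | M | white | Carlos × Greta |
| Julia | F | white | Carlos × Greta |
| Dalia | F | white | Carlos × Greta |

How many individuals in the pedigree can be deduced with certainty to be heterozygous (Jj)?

4

Obligate heterozygotes: Kira is white so carries J and received j from Marcus (jj), so Kira is Jj; Hiro is white so carries J and received j from Greta (jj), so Hiro is Jj; Julia is white so carries J and received j from Greta (jj), so Julia is Jj; Dalia is white so carries J and received j from Greta (jj), so Dalia is Jj.
Every other individual is either homozygous by phenotype or has at least one consistent homozygous assignment, so the count is 4.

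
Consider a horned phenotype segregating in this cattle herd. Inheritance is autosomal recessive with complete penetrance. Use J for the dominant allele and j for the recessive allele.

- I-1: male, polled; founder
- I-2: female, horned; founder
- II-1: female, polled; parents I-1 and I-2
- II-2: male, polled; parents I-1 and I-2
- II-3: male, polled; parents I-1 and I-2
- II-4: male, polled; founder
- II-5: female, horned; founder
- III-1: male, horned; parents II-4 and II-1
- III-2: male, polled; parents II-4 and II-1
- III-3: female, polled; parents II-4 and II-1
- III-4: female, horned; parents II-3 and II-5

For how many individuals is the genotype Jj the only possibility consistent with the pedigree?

4

Obligate heterozygotes: II-1 is polled so carries J and received j from I-2 (jj), so II-1 is Jj; II-2 is polled so carries J and received j from I-2 (jj), so II-2 is Jj; II-3 is polled so carries J and received j from I-2 (jj), so II-3 is Jj; II-4 is polled so carries J and passed j to III-1 (jj), so II-4 is Jj.
Every other individual is either homozygous by phenotype or has at least one consistent homozygous assignment, so the count is 4.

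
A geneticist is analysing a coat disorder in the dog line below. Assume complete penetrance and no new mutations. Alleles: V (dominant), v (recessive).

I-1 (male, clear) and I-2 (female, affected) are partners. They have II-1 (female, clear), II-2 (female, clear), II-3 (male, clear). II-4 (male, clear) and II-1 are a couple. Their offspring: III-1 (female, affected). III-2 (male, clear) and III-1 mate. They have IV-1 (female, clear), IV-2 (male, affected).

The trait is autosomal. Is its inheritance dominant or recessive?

recessive

II-4 and II-1 are both clear yet have an affected child III-1. Under dominance, an affected child requires at least one affected parent, so the trait cannot be dominant.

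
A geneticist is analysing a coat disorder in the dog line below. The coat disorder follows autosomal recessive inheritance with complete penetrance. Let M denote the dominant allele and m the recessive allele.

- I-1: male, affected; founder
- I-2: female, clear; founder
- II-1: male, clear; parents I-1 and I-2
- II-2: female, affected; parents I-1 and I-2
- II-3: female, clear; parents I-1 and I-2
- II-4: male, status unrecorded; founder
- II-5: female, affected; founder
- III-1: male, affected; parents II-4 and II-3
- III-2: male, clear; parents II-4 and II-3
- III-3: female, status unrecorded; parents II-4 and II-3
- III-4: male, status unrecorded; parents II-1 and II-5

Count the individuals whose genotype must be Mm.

3

Obligate heterozygotes: I-2 is clear so carries M and passed m to II-2 (mm), so I-2 is Mm; II-1 is clear so carries M and received m from I-1 (mm), so II-1 is Mm; II-3 is clear so carries M and received m from I-1 (mm), so II-3 is Mm.
Every other individual is either homozygous by phenotype or has at least one consistent homozygous assignment, so the count is 3.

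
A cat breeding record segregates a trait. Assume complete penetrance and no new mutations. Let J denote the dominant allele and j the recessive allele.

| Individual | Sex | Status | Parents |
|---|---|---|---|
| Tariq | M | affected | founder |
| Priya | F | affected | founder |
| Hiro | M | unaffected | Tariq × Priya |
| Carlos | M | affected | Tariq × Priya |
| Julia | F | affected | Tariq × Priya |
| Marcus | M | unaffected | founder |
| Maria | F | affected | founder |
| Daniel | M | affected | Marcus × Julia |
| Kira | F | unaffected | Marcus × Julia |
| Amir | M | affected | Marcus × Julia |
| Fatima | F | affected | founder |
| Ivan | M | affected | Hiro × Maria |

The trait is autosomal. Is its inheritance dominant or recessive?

Tariq and Priya are both affected yet have an unaffected child Hiro. Under a recessive model two affected parents are homozygous and every child would be affected, so the trait cannot be recessive.

dominant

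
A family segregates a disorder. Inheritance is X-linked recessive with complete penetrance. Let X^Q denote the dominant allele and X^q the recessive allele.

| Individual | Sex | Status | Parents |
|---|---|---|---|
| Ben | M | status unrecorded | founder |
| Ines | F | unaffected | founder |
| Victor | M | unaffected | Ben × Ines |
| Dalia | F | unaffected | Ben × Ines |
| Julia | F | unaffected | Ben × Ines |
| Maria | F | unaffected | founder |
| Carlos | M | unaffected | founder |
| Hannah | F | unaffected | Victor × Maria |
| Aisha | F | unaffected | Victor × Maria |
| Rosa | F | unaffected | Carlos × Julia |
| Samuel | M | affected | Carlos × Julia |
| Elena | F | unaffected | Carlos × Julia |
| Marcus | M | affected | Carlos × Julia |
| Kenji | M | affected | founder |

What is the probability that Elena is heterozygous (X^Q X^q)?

Carlos is unaffected, so Carlos is X^Q Y.
Julia is unaffected so carries Q and passed q to Samuel (X^q Y), so Julia is X^Q X^q.
Their cross gives offspring ratios 1/2 X^Q X^Q : 1/2 X^Q X^q. Conditioning on Elena being unaffected, P(X^Q X^q) = 1/2 / 1 = 1/2.

1/2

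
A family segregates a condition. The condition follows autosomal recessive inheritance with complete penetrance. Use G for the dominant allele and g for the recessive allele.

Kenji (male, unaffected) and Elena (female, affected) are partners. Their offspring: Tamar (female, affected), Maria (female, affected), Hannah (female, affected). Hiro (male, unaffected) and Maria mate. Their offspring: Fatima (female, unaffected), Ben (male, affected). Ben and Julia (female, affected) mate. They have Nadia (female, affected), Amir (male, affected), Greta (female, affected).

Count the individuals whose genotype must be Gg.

3

Obligate heterozygotes: Kenji is unaffected so carries G and passed g to Tamar (gg), so Kenji is Gg; Hiro is unaffected so carries G and passed g to Ben (gg), so Hiro is Gg; Fatima is unaffected so carries G and received g from Maria (gg), so Fatima is Gg.
Every other individual is either homozygous by phenotype or has at least one consistent homozygous assignment, so the count is 3.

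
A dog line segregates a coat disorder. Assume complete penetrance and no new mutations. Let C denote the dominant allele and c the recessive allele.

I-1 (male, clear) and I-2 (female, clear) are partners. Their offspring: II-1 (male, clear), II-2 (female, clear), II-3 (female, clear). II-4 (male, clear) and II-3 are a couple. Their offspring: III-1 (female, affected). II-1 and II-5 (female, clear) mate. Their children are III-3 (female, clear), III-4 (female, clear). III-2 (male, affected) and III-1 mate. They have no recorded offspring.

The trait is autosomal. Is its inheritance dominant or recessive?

recessive

II-4 and II-3 are both clear yet have an affected child III-1. Under dominance, an affected child requires at least one affected parent, so the trait cannot be dominant.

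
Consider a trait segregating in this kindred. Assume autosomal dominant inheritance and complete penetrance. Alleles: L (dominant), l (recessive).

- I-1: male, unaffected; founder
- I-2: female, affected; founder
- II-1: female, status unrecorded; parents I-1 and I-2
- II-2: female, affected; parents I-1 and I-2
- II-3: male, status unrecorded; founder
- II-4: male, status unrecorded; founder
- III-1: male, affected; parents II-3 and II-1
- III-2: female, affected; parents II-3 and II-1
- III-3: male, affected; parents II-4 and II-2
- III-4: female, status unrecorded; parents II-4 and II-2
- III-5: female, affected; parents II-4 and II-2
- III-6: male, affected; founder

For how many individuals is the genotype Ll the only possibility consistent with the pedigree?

Obligate heterozygotes: II-2 is affected so carries L and received l from I-1 (ll), so II-2 is Ll.
Every other individual is either homozygous by phenotype or has at least one consistent homozygous assignment, so the count is 1.

1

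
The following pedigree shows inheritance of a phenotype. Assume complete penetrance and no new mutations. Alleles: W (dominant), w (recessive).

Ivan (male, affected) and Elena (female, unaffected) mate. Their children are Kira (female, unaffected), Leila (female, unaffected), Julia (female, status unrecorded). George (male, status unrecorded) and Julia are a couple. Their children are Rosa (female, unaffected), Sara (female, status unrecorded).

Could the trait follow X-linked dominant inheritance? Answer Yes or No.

No

Under X-linked dominant, Kira (unaffected, female) cannot arise from Ivan (affected) × Elena (unaffected).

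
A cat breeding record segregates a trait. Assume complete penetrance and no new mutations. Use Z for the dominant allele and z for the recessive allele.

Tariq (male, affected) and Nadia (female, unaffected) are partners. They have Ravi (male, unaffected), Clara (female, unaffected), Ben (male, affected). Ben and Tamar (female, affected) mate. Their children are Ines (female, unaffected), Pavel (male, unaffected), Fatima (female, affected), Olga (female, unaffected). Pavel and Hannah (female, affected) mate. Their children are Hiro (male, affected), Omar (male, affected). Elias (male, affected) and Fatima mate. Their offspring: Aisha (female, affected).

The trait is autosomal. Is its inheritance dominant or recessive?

Ben and Tamar are both affected yet have an unaffected child Ines. Under a recessive model two affected parents are homozygous and every child would be affected, so the trait cannot be recessive.

dominant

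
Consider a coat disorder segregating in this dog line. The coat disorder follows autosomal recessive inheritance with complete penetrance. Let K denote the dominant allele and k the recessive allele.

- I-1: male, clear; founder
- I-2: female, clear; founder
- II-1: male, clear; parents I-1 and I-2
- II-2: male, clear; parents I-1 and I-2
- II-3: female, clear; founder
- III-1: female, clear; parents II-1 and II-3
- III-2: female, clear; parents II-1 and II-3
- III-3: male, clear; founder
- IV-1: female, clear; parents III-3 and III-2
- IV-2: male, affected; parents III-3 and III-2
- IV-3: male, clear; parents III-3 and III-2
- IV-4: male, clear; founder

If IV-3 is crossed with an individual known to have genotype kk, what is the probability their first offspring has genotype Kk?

III-3 is clear so carries K and passed k to IV-2 (kk), so III-3 is Kk.
III-2 is clear so carries K and passed k to IV-2 (kk), so III-2 is Kk.
IV-3 is a clear offspring of III-3 (Kk) × III-2 (Kk), whose cross gives 1/4 KK : 1/2 Kk : 1/4 kk; conditioning on being clear, IV-3 is KK with probability 1/3, Kk with probability 2/3.
Summing over parental genotype combinations, P(offspring has genotype Kk) = 1/3·1 + 2/3·1/2 = 2/3.

2/3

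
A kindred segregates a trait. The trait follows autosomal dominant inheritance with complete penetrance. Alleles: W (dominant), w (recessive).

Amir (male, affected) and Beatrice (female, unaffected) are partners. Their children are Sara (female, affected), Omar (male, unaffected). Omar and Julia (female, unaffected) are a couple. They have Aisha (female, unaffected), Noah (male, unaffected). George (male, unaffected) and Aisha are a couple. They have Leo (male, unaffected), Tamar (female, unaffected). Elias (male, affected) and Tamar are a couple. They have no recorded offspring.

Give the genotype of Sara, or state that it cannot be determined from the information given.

Ww

From phenotype alone, Sara is WW or Ww.
Sara is affected so carries W and received w from Beatrice (ww), so Sara is Ww.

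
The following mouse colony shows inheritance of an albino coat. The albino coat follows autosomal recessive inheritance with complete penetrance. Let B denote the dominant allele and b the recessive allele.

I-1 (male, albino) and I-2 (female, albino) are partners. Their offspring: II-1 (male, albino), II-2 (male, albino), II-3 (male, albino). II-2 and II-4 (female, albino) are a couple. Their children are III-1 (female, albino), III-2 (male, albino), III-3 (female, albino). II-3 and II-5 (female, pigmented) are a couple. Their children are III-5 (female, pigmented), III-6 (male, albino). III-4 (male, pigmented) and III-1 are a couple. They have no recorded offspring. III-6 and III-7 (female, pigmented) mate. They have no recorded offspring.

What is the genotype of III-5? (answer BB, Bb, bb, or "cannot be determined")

Bb

From phenotype alone, III-5 is BB or Bb.
III-5 is pigmented so carries B and received b from II-3 (bb), so III-5 is Bb.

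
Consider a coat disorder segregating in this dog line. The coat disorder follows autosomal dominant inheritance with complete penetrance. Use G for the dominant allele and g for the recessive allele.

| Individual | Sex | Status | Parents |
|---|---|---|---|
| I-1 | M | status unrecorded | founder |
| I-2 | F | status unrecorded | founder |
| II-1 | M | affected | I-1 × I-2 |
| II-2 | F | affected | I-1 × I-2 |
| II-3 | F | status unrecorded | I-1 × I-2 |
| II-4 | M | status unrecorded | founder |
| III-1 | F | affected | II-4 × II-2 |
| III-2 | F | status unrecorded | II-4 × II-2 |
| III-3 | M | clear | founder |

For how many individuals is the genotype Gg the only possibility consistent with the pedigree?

No individual's genotype is forced to Gg by the pedigree, so the count is 0.

0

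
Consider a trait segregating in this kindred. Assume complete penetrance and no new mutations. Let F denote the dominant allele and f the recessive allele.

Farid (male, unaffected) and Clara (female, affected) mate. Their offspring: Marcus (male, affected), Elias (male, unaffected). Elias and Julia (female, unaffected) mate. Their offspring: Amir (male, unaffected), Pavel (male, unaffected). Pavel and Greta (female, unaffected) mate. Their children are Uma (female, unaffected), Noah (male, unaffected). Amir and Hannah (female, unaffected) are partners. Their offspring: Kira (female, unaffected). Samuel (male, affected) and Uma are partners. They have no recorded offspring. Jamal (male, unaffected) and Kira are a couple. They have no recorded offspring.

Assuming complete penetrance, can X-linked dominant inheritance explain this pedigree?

A consistent assignment under X-linked dominant exists: Farid X^f Y, Clara X^F X^f, Marcus X^F Y, Elias X^f Y, Julia X^f X^f, Amir X^f Y, Pavel X^f Y, Greta X^f X^f, Hannah X^f X^f, Uma X^f X^f, Noah X^f Y, Samuel X^F Y, Kira X^f X^f, Jamal X^f Y.
In this assignment every recorded phenotype matches its genotype and every non-founder's genotype is obtainable from its parents' genotypes, so the pedigree is consistent.

Yes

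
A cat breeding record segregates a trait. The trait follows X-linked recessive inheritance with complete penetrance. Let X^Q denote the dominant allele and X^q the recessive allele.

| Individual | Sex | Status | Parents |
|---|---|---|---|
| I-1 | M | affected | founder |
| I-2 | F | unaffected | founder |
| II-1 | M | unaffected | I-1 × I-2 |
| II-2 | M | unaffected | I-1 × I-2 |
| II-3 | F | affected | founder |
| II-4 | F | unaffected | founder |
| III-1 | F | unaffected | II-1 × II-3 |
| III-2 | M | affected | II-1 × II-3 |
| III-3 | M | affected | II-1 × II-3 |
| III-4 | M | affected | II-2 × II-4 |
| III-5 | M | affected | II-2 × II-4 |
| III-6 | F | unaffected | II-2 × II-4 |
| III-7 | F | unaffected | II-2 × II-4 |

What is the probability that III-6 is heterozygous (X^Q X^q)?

II-2 is unaffected, so II-2 is X^Q Y.
II-4 is unaffected so carries Q and passed q to III-4 (X^q Y), so II-4 is X^Q X^q.
Their cross gives offspring ratios 1/2 X^Q X^Q : 1/2 X^Q X^q. Conditioning on III-6 being unaffected, P(X^Q X^q) = 1/2 / 1 = 1/2.

1/2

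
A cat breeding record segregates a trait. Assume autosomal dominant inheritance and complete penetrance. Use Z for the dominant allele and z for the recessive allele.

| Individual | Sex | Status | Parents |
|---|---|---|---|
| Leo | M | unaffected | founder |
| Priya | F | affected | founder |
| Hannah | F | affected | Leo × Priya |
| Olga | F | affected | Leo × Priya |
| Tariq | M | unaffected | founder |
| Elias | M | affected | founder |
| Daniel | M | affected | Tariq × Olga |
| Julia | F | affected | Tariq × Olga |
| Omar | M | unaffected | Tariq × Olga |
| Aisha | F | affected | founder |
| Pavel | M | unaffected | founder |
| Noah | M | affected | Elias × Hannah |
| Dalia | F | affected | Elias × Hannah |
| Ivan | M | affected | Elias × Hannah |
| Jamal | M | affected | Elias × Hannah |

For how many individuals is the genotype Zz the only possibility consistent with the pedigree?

4

Obligate heterozygotes: Hannah is affected so carries Z and received z from Leo (zz), so Hannah is Zz; Olga is affected so carries Z and received z from Leo (zz), so Olga is Zz; Daniel is affected so carries Z and received z from Tariq (zz), so Daniel is Zz; Julia is affected so carries Z and received z from Tariq (zz), so Julia is Zz.
Every other individual is either homozygous by phenotype or has at least one consistent homozygous assignment, so the count is 4.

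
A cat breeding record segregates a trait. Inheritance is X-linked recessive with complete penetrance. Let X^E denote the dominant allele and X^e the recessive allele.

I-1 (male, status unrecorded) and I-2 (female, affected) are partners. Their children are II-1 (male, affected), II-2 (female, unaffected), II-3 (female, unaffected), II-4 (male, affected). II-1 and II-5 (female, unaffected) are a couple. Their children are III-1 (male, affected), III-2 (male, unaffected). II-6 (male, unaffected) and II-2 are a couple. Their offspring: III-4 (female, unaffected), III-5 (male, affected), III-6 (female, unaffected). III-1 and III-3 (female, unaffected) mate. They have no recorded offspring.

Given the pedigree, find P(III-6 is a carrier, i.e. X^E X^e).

1/2

II-6 is unaffected, so II-6 is X^E Y.
II-2 is unaffected so carries E and received e from I-2 (X^e X^e), so II-2 is X^E X^e.
Their cross gives offspring ratios 1/2 X^E X^E : 1/2 X^E X^e. Conditioning on III-6 being unaffected, P(X^E X^e) = 1/2 / 1 = 1/2.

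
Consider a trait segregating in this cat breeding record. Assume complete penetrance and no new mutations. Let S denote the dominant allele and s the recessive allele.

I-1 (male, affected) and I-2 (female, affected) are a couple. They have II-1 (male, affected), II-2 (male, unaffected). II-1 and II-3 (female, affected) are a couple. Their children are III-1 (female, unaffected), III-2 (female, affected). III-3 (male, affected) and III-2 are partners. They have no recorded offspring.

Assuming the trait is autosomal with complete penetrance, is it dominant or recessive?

I-1 and I-2 are both affected yet have an unaffected child II-2. Under a recessive model two affected parents are homozygous and every child would be affected, so the trait cannot be recessive.

dominant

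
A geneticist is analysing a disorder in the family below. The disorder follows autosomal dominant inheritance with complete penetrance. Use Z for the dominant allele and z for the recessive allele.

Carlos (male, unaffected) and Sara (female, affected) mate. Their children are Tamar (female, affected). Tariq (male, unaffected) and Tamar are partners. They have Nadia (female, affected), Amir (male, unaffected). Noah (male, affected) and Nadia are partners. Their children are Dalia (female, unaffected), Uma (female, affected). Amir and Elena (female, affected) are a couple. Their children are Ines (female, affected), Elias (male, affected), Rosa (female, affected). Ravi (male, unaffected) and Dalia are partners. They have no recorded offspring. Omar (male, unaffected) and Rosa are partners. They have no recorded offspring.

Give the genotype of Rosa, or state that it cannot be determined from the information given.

From phenotype alone, Rosa is ZZ or Zz.
Rosa is affected so carries Z and received z from Amir (zz), so Rosa is Zz.

Zz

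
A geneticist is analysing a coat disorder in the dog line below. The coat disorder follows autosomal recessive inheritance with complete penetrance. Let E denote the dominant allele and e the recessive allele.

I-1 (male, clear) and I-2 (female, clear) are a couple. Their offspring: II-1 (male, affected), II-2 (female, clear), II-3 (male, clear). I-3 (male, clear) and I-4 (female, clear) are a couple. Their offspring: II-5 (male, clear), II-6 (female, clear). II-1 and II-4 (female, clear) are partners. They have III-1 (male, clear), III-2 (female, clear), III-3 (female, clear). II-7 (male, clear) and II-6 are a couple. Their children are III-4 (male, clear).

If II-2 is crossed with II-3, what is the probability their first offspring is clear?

I-1 is clear so carries E and passed e to II-1 (ee), so I-1 is Ee.
I-2 is clear so carries E and passed e to II-1 (ee), so I-2 is Ee.
II-2 is a clear offspring of I-1 (Ee) × I-2 (Ee), whose cross gives 1/4 EE : 1/2 Ee : 1/4 ee; conditioning on being clear, II-2 is EE with probability 1/3, Ee with probability 2/3.
II-3 is a clear offspring of I-1 (Ee) × I-2 (Ee), whose cross gives 1/4 EE : 1/2 Ee : 1/4 ee; conditioning on being clear, II-3 is EE with probability 1/3, Ee with probability 2/3.
Summing over parental genotype combinations, P(offspring is clear) = 1/9·1 + 2/9·1 + 2/9·1 + 4/9·3/4 = 8/9.

8/9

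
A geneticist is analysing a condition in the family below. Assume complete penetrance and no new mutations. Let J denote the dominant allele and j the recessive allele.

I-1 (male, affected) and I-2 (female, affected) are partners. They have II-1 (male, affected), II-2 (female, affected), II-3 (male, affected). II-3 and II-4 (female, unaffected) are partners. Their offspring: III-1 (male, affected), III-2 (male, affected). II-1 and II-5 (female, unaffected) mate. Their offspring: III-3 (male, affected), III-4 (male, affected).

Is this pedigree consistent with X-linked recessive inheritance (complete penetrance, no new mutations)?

Yes

A consistent assignment under X-linked recessive exists: I-1 X^j Y, I-2 X^j X^j, II-1 X^j Y, II-2 X^j X^j, II-3 X^j Y, II-4 X^J X^j, II-5 X^J X^j, III-1 X^j Y, III-2 X^j Y, III-3 X^j Y, III-4 X^j Y.
In this assignment every recorded phenotype matches its genotype and every non-founder's genotype is obtainable from its parents' genotypes, so the pedigree is consistent.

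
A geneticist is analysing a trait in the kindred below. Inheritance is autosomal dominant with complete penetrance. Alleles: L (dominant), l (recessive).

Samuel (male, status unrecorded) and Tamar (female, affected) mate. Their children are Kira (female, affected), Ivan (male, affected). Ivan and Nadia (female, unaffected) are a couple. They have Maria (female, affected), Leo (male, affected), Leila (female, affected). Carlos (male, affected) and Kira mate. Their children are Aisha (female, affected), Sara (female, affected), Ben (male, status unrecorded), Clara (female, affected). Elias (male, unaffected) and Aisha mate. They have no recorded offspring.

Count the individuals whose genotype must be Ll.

Obligate heterozygotes: Maria is affected so carries L and received l from Nadia (ll), so Maria is Ll; Leo is affected so carries L and received l from Nadia (ll), so Leo is Ll; Leila is affected so carries L and received l from Nadia (ll), so Leila is Ll.
Every other individual is either homozygous by phenotype or has at least one consistent homozygous assignment, so the count is 3.

3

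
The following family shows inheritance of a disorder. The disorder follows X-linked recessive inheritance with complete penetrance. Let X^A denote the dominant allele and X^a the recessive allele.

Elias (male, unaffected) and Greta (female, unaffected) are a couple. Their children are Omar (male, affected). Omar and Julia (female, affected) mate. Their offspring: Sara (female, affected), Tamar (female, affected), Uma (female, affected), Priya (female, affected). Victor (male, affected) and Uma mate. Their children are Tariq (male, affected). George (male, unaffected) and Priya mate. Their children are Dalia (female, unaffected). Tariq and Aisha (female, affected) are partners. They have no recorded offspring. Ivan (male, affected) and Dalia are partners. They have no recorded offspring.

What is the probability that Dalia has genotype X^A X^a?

1

Dalia is unaffected so carries A and received a from Priya (X^a X^a), so Dalia is X^A X^a, giving P(X^A X^a) = 1.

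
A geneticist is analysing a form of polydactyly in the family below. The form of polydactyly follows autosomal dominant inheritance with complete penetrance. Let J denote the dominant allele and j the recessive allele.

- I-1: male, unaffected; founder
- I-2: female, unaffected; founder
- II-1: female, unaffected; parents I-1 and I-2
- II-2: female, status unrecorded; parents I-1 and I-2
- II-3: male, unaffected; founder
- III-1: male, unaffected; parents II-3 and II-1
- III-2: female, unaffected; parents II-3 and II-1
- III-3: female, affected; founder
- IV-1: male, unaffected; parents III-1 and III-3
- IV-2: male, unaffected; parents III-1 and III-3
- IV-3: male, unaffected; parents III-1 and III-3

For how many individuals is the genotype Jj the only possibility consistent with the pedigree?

1

Obligate heterozygotes: III-3 is affected so carries J and passed j to IV-1 (jj), so III-3 is Jj.
Every other individual is either homozygous by phenotype or has at least one consistent homozygous assignment, so the count is 1.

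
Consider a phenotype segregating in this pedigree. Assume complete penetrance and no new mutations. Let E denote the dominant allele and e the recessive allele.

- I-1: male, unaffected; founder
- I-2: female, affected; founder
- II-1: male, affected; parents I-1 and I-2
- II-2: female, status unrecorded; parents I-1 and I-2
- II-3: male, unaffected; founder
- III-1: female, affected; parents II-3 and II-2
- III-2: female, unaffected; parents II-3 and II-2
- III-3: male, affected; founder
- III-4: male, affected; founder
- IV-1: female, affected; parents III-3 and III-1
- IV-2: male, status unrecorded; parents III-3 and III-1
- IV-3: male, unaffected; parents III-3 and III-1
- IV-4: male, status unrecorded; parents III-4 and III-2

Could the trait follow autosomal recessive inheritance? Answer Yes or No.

Under autosomal recessive, IV-3 (unaffected, male) cannot arise from III-3 (affected) × III-1 (affected).

No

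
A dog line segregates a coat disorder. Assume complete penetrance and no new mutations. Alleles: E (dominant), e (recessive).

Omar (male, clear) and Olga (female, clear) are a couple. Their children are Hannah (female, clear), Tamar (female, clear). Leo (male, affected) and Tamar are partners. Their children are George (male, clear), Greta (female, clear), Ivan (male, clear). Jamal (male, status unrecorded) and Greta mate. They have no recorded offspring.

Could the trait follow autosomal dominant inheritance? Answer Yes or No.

Yes

A consistent assignment under autosomal dominant exists: Omar ee, Olga ee, Hannah ee, Tamar ee, Leo Ee, George ee, Greta ee, Ivan ee, Jamal EE.
In this assignment every recorded phenotype matches its genotype and every non-founder's genotype is obtainable from its parents' genotypes, so the pedigree is consistent.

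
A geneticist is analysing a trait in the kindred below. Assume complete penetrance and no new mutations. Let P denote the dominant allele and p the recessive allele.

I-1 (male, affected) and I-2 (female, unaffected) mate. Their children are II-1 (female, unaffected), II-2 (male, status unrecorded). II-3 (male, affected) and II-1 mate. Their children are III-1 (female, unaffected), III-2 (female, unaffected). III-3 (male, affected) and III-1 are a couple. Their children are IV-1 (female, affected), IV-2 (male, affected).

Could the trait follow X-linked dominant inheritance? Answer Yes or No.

No

Under X-linked dominant, II-1 (unaffected, female) cannot arise from I-1 (affected) × I-2 (unaffected).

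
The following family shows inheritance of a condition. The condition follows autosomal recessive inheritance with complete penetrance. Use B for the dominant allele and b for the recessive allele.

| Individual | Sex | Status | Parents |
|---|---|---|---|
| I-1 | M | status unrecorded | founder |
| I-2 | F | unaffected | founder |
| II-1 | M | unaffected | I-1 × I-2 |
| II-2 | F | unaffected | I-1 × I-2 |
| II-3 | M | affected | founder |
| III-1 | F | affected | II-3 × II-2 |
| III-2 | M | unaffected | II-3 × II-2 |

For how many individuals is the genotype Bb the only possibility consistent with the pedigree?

2

Obligate heterozygotes: II-2 is unaffected so carries B and passed b to III-1 (bb), so II-2 is Bb; III-2 is unaffected so carries B and received b from II-3 (bb), so III-2 is Bb.
Every other individual is either homozygous by phenotype or has at least one consistent homozygous assignment, so the count is 2.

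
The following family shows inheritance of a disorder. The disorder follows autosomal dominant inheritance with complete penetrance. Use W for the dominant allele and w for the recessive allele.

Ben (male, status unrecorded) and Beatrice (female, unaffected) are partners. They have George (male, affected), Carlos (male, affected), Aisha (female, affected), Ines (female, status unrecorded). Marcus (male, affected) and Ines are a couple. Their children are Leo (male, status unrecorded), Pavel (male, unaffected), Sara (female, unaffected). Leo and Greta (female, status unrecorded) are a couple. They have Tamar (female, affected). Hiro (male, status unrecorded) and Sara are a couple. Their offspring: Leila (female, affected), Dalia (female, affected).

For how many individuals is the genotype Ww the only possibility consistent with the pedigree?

6

Obligate heterozygotes: George is affected so carries W and received w from Beatrice (ww), so George is Ww; Carlos is affected so carries W and received w from Beatrice (ww), so Carlos is Ww; Aisha is affected so carries W and received w from Beatrice (ww), so Aisha is Ww; Marcus is affected so carries W and passed w to Pavel (ww), so Marcus is Ww; Leila is affected so carries W and received w from Sara (ww), so Leila is Ww; Dalia is affected so carries W and received w from Sara (ww), so Dalia is Ww.
Every other individual is either homozygous by phenotype or has at least one consistent homozygous assignment, so the count is 6.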